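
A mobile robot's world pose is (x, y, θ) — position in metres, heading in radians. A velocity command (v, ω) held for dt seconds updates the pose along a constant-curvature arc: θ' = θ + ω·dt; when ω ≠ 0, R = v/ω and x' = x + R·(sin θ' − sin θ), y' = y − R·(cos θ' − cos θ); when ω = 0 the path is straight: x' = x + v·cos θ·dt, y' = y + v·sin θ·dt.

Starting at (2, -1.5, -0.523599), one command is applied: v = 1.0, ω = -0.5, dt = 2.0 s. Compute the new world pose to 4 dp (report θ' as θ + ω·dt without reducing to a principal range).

θ' = -0.5236 + -0.5·2.0 = -1.5236
R = v/ω = 1.0/-0.5 = -2.0000
x' = 2 + -2.0000·(sin -1.5236 − sin -0.5236) = 2.9978
y' = -1.5 − -2.0000·(cos -1.5236 − cos -0.5236) = -3.1377

(2.9978, -3.1377, -1.5236)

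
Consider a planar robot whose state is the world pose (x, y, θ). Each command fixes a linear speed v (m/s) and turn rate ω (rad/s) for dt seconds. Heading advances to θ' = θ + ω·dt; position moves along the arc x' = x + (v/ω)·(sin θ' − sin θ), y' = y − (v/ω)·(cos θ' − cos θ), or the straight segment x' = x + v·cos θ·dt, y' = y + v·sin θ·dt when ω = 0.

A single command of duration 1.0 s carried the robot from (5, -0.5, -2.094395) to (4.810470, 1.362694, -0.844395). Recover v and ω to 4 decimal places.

Δθ = -0.844395 − -2.094395 = 1.250000
ω = Δθ/dt = 1.250000/1.0 = 1.2500
R = −Δy/(cos θ' − cos θ) = -1.6000
v = R·ω = -1.6000·1.2500 = -2.0000

v = -2.0000, ω = 1.2500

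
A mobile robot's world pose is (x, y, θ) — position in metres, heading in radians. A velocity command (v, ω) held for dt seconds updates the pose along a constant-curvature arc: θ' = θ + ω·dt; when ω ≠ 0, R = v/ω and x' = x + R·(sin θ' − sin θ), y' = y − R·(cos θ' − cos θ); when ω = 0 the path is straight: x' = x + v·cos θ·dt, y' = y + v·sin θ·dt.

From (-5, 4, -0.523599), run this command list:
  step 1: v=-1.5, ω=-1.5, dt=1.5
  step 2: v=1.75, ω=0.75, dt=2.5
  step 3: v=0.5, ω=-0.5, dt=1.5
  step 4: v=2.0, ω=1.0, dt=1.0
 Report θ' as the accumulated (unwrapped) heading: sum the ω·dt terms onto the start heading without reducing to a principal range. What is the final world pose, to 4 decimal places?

(-4.8457, -0.2808, -0.6486)

step 1: θ'=-2.7736 (R=1.0000) → pose (-4.8597, 5.7991, -2.7736)
step 2: θ'=-0.8986 (R=2.3333) → pose (-5.8461, 2.1690, -0.8986)
step 3: θ'=-1.6486 (R=-1.0000) → pose (-5.6316, 1.4685, -1.6486)
step 4: θ'=-0.6486 (R=2.0000) → pose (-4.8457, -0.2808, -0.6486)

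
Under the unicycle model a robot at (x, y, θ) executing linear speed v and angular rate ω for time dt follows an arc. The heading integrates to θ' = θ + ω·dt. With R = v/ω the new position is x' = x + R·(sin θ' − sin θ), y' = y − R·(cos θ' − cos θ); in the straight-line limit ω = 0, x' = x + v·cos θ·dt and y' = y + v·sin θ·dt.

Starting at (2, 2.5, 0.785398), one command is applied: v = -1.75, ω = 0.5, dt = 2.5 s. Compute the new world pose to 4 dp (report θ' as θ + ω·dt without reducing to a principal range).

θ' = 0.7854 + 0.5·2.5 = 2.0354
R = v/ω = -1.75/0.5 = -3.5000
x' = 2 + -3.5000·(sin 2.0354 − sin 0.7854) = 1.3459
y' = 2.5 − -3.5000·(cos 2.0354 − cos 0.7854) = -1.5431

(1.3459, -1.5431, 2.0354)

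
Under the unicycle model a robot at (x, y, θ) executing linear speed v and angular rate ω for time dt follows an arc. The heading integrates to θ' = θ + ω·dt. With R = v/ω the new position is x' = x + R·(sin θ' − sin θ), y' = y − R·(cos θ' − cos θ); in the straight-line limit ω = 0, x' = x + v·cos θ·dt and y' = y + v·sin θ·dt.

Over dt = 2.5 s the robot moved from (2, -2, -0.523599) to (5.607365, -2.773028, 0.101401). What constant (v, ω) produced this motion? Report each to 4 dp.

Δθ = 0.101401 − -0.523599 = 0.625000
ω = Δθ/dt = 0.625000/2.5 = 0.2500
R = Δx/(sin θ' − sin θ) = 6.0000
v = R·ω = 6.0000·0.2500 = 1.5000

v = 1.5000, ω = 0.2500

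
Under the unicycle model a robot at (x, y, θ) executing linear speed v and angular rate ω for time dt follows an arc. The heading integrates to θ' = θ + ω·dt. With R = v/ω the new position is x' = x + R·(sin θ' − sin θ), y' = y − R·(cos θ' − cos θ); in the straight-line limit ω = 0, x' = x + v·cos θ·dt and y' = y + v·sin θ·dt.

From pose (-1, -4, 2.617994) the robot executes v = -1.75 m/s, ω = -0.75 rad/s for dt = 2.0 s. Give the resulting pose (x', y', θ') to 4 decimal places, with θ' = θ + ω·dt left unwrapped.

(-0.0685, -7.0415, 1.1180)

θ' = 2.6180 + -0.75·2.0 = 1.1180
R = v/ω = -1.75/-0.75 = 2.3333
x' = -1 + 2.3333·(sin 1.1180 − sin 2.6180) = -0.0685
y' = -4 − 2.3333·(cos 1.1180 − cos 2.6180) = -7.0415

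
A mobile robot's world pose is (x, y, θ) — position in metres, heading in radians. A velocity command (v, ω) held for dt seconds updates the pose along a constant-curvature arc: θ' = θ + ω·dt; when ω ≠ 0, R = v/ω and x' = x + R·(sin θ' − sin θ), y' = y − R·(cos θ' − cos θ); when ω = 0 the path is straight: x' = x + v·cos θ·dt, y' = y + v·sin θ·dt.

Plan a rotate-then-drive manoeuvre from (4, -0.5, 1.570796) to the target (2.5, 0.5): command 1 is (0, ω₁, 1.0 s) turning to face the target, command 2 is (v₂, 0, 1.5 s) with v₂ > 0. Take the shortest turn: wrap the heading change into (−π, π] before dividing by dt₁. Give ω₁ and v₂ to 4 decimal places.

ω₁ = 0.9828, v₂ = 1.2019

heading to target = atan2(0.5−-0.5, 2.5−4) = 2.5536
Δθ = wrap(2.5536 − 1.5708) = 0.9828; ω₁ = Δθ/dt₁ = 0.9828
distance = √((2.5−4)² + (0.5−-0.5)²) = 1.8028; v₂ = distance/dt₂ = 1.2019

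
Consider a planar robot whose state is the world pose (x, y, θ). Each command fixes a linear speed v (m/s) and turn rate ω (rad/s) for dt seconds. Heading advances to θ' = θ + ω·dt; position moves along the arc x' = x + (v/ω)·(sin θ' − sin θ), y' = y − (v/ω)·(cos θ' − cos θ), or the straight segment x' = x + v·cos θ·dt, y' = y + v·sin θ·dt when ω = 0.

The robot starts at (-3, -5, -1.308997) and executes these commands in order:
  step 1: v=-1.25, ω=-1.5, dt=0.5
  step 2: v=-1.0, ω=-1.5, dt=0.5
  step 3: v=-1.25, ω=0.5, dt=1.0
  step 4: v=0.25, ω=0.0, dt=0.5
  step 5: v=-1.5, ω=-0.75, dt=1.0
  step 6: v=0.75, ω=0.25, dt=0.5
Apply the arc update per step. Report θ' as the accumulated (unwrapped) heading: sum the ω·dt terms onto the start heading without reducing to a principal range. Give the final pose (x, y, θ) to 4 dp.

(-0.6675, -2.8948, -2.9340)

step 1: θ'=-2.0590 (R=0.8333) → pose (-2.9310, -4.3935, -2.0590)
step 2: θ'=-2.8090 (R=0.6667) → pose (-2.5599, -4.0760, -2.8090)
step 3: θ'=-2.3090 (R=-2.5000) → pose (-1.5270, -3.3954, -2.3090)
step 4: θ'=-2.3090 (straight) → pose (-1.6111, -3.4879, -2.3090)
step 5: θ'=-3.0590 (R=2.0000) → pose (-0.2967, -2.8406, -3.0590)
step 6: θ'=-2.9340 (R=3.0000) → pose (-0.6675, -2.8948, -2.9340)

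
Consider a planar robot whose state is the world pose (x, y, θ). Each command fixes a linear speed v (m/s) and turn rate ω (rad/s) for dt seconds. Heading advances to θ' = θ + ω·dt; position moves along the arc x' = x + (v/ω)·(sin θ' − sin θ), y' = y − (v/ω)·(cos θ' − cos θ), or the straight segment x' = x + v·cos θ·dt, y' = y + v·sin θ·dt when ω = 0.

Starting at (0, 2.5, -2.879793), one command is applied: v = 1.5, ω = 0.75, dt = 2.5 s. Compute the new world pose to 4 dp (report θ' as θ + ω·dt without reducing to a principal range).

(-1.1705, -0.5044, -1.0048)

θ' = -2.8798 + 0.75·2.5 = -1.0048
R = v/ω = 1.5/0.75 = 2.0000
x' = 0 + 2.0000·(sin -1.0048 − sin -2.8798) = -1.1705
y' = 2.5 − 2.0000·(cos -1.0048 − cos -2.8798) = -0.5044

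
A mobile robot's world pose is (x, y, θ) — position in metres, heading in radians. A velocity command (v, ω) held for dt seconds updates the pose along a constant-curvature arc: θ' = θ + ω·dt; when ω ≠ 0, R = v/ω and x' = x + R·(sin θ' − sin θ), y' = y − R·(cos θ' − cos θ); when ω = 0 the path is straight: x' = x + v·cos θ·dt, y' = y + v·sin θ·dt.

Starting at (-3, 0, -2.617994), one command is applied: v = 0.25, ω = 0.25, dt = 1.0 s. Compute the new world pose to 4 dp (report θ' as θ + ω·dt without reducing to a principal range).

(-3.1987, -0.1506, -2.3680)

θ' = -2.6180 + 0.25·1.0 = -2.3680
R = v/ω = 0.25/0.25 = 1.0000
x' = -3 + 1.0000·(sin -2.3680 − sin -2.6180) = -3.1987
y' = 0 − 1.0000·(cos -2.3680 − cos -2.6180) = -0.1506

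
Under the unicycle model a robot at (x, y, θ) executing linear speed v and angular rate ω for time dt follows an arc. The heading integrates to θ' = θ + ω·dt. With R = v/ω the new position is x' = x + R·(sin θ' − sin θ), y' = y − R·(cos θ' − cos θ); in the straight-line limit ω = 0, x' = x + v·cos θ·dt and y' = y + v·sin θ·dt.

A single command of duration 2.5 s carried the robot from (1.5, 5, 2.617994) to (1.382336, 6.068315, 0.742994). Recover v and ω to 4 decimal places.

Δθ = 0.742994 − 2.617994 = -1.875000
ω = Δθ/dt = -1.875000/2.5 = -0.7500
R = −Δy/(cos θ' − cos θ) = -0.6667
v = R·ω = -0.6667·-0.7500 = 0.5000

v = 0.5000, ω = -0.7500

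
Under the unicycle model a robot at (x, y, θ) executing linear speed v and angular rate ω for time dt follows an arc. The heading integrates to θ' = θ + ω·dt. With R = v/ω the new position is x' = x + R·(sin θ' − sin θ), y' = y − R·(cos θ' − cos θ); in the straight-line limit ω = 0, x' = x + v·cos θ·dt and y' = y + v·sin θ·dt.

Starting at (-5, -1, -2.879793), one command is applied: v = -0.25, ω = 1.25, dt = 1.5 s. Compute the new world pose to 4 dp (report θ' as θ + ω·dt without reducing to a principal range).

(-4.8830, -0.6996, -1.0048)

θ' = -2.8798 + 1.25·1.5 = -1.0048
R = v/ω = -0.25/1.25 = -0.2000
x' = -5 + -0.2000·(sin -1.0048 − sin -2.8798) = -4.8830
y' = -1 − -0.2000·(cos -1.0048 − cos -2.8798) = -0.6996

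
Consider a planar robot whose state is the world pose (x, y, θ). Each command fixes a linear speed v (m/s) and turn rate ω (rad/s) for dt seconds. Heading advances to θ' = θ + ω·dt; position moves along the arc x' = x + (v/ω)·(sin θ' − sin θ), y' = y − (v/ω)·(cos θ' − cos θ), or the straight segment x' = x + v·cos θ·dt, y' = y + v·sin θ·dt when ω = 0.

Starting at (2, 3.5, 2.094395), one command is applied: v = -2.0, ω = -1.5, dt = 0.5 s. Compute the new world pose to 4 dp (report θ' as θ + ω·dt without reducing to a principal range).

θ' = 2.0944 + -1.5·0.5 = 1.3444
R = v/ω = -2.0/-1.5 = 1.3333
x' = 2 + 1.3333·(sin 1.3444 − sin 2.0944) = 2.1446
y' = 3.5 − 1.3333·(cos 1.3444 − cos 2.0944) = 2.5340

(2.1446, 2.5340, 1.3444)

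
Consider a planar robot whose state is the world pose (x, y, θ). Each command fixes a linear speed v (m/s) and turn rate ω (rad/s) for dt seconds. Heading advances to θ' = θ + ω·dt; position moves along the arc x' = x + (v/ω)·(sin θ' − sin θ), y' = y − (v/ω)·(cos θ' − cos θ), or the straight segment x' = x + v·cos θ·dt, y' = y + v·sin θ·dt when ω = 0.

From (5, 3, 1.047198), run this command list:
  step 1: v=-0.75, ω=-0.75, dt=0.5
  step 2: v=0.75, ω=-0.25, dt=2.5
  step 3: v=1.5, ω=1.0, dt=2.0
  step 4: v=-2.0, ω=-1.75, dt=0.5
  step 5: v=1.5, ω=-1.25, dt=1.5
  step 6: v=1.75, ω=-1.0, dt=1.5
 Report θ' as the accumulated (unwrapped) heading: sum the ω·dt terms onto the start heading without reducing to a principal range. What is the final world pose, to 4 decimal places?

step 1: θ'=0.6722 (R=1.0000) → pose (4.7567, 2.7175, 0.6722)
step 2: θ'=0.0472 (R=-3.0000) → pose (6.4833, 3.3668, 0.0472)
step 3: θ'=2.0472 (R=1.5000) → pose (7.7455, 5.5530, 2.0472)
step 4: θ'=1.1722 (R=1.1429) → pose (7.7831, 4.5854, 1.1722)
step 5: θ'=-0.7028 (R=-1.2000) → pose (9.6647, 5.0353, -0.7028)
step 6: θ'=-2.2028 (R=-1.7500) → pose (9.9455, 2.6661, -2.2028)

(9.9455, 2.6661, -2.2028)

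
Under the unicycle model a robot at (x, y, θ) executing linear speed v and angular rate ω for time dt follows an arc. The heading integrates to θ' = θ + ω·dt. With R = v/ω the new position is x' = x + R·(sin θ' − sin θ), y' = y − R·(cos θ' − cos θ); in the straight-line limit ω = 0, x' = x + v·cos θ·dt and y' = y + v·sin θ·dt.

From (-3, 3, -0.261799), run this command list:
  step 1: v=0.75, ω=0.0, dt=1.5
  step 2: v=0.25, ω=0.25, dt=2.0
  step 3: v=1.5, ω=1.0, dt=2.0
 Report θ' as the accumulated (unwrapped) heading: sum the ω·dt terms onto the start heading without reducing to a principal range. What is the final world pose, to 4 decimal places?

(-0.5943, 5.0891, 2.2382)

step 1: θ'=-0.2618 (straight) → pose (-1.9133, 2.7088, -0.2618)
step 2: θ'=0.2382 (R=1.0000) → pose (-1.4186, 2.7030, 0.2382)
step 3: θ'=2.2382 (R=1.5000) → pose (-0.5943, 5.0891, 2.2382)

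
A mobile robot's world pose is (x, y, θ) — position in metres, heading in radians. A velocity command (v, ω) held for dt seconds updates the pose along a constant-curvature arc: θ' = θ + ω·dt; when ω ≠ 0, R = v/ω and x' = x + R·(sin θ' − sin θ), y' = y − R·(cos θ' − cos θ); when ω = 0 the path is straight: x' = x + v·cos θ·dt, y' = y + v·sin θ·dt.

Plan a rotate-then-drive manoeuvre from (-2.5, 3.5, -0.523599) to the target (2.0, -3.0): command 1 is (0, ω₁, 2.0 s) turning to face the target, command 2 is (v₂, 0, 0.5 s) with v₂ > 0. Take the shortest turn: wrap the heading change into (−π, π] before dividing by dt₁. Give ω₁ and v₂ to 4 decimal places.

ω₁ = -0.2208, v₂ = 15.8114

heading to target = atan2(-3−3.5, 2−-2.5) = -0.9653
Δθ = wrap(-0.9653 − -0.5236) = -0.4417; ω₁ = Δθ/dt₁ = -0.2208
distance = √((2−-2.5)² + (-3−3.5)²) = 7.9057; v₂ = distance/dt₂ = 15.8114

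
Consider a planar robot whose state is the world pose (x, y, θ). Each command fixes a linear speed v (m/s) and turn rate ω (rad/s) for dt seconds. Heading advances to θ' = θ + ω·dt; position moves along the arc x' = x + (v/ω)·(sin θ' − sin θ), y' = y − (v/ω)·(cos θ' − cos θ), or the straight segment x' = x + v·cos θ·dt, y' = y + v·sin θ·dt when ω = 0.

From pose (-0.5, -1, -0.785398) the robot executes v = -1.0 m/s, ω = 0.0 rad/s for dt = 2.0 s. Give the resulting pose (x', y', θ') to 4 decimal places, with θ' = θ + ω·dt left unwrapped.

θ' = -0.7854 + 0.0·2.0 = -0.7854
ω = 0 → straight: x' = -0.5 + -1.0·cos(-0.7854)·2.0 = -1.9142
y' = -1 + -1.0·sin(-0.7854)·2.0 = 0.4142

(-1.9142, 0.4142, -0.7854)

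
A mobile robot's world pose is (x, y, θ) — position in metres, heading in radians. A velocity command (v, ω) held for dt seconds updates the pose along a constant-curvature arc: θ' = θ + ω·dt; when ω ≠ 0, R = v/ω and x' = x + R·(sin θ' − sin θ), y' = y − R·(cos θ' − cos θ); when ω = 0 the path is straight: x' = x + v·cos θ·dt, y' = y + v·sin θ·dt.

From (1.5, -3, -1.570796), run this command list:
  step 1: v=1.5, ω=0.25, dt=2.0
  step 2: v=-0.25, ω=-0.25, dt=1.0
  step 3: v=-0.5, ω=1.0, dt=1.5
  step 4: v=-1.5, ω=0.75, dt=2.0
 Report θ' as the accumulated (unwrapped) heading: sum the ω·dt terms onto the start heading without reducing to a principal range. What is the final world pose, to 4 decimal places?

step 1: θ'=-1.0708 (R=6.0000) → pose (2.2345, -5.8766, -1.0708)
step 2: θ'=-1.3208 (R=1.0000) → pose (2.1432, -5.6445, -1.3208)
step 3: θ'=0.1792 (R=-0.5000) → pose (1.5696, -5.2762, 0.1792)
step 4: θ'=1.6792 (R=-2.0000) → pose (-0.0622, -7.4606, 1.6792)

(-0.0622, -7.4606, 1.6792)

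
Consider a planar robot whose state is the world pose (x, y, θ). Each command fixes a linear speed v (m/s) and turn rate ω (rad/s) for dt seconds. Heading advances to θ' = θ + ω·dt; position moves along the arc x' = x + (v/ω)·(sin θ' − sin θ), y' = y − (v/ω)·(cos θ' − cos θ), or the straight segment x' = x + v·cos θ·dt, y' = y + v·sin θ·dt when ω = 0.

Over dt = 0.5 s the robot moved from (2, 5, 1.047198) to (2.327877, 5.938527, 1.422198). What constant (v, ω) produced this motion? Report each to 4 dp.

v = 2.0000, ω = 0.7500

Δθ = 1.422198 − 1.047198 = 0.375000
ω = Δθ/dt = 0.375000/0.5 = 0.7500
R = −Δy/(cos θ' − cos θ) = 2.6667
v = R·ω = 2.6667·0.7500 = 2.0000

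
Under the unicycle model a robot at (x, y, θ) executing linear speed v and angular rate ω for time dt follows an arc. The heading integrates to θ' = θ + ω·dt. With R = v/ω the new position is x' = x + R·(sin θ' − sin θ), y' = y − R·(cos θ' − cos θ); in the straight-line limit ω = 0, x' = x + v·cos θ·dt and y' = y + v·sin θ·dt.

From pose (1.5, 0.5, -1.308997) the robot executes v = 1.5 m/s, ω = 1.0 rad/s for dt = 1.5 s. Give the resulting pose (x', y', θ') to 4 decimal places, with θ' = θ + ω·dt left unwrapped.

θ' = -1.3090 + 1.0·1.5 = 0.1910
R = v/ω = 1.5/1.0 = 1.5000
x' = 1.5 + 1.5000·(sin 0.1910 − sin -1.3090) = 3.2337
y' = 0.5 − 1.5000·(cos 0.1910 − cos -1.3090) = -0.5845

(3.2337, -0.5845, 0.1910)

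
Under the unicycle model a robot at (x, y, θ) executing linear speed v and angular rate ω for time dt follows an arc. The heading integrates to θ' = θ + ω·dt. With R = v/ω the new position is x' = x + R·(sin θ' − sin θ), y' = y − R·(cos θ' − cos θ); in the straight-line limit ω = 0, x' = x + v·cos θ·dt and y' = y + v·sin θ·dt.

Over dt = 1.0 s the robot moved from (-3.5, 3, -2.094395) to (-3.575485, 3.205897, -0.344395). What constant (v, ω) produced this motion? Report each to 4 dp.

v = -0.2500, ω = 1.7500

Δθ = -0.344395 − -2.094395 = 1.750000
ω = Δθ/dt = 1.750000/1.0 = 1.7500
R = −Δy/(cos θ' − cos θ) = -0.1429
v = R·ω = -0.1429·1.7500 = -0.2500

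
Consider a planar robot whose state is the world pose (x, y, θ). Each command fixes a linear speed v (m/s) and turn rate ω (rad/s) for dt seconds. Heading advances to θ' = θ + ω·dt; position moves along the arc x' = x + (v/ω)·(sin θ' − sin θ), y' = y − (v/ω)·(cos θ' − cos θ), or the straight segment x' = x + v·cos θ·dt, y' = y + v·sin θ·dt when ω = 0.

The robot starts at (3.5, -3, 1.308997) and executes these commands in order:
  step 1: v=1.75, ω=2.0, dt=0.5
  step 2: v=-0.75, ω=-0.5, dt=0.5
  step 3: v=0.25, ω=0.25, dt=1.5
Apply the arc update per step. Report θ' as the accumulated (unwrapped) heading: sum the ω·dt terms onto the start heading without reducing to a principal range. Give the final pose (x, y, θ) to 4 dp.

(3.2841, -2.1997, 2.4340)

step 1: θ'=2.3090 (R=0.8750) → pose (3.3020, -2.1847, 2.3090)
step 2: θ'=2.0590 (R=1.5000) → pose (3.5173, -2.4906, 2.0590)
step 3: θ'=2.4340 (R=1.0000) → pose (3.2841, -2.1997, 2.4340)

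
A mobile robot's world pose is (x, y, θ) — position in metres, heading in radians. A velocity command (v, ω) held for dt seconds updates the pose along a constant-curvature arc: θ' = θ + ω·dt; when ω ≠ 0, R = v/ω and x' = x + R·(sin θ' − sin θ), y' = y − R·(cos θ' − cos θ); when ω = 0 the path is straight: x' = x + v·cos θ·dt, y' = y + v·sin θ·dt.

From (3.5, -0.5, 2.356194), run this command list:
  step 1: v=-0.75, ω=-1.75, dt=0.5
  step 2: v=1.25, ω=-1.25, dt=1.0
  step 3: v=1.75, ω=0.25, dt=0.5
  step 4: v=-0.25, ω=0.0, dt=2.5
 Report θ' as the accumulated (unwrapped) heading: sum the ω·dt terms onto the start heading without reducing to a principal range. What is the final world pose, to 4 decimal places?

(4.6419, 0.0777, 0.3562)

step 1: θ'=1.4812 (R=0.4286) → pose (3.6238, -0.8414, 1.4812)
step 2: θ'=0.2312 (R=-1.0000) → pose (4.3907, 0.0425, 0.2312)
step 3: θ'=0.3562 (R=7.0000) → pose (5.2276, 0.2957, 0.3562)
step 4: θ'=0.3562 (straight) → pose (4.6419, 0.0777, 0.3562)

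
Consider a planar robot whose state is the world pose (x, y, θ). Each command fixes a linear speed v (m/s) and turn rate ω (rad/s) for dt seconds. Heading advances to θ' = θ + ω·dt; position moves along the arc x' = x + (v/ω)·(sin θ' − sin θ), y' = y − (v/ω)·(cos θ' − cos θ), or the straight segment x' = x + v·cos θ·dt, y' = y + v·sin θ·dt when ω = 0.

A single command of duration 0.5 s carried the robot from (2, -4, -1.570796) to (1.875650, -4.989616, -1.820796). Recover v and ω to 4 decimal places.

v = 2.0000, ω = -0.5000

Δθ = -1.820796 − -1.570796 = -0.250000
ω = Δθ/dt = -0.250000/0.5 = -0.5000
R = −Δy/(cos θ' − cos θ) = -4.0000
v = R·ω = -4.0000·-0.5000 = 2.0000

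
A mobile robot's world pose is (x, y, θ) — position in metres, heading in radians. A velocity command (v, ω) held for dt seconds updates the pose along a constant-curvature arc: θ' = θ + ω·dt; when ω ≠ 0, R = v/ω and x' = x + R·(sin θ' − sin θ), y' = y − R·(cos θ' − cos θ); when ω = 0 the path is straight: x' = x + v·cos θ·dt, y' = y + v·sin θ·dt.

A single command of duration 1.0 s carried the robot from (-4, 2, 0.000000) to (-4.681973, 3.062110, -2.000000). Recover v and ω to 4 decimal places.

Δθ = -2.000000 − 0.000000 = -2.000000
ω = Δθ/dt = -2.000000/1.0 = -2.0000
R = −Δy/(cos θ' − cos θ) = 0.7500
v = R·ω = 0.7500·-2.0000 = -1.5000

v = -1.5000, ω = -2.0000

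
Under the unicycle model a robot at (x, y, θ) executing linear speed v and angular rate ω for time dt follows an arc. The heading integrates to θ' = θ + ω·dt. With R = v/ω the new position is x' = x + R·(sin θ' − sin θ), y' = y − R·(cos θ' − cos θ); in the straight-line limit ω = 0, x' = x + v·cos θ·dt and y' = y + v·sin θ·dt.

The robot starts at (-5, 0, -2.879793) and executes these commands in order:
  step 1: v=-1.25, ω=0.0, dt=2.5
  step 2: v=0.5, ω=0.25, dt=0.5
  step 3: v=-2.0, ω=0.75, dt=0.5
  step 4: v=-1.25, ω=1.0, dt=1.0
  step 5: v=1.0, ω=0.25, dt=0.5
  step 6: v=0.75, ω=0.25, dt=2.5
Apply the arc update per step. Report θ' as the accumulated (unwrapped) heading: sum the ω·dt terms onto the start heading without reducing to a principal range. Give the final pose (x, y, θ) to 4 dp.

step 1: θ'=-2.8798 (straight) → pose (-1.9815, 0.8088, -2.8798)
step 2: θ'=-2.7548 (R=2.0000) → pose (-2.2183, 0.7292, -2.7548)
step 3: θ'=-2.3798 (R=-2.6667) → pose (-1.3836, 1.2693, -2.3798)
step 4: θ'=-1.3798 (R=-1.2500) → pose (-1.0191, 2.4111, -1.3798)
step 5: θ'=-1.2548 (R=4.0000) → pose (-0.8938, 1.9274, -1.2548)
step 6: θ'=-0.6298 (R=3.0000) → pose (0.1907, 0.4352, -0.6298)

(0.1907, 0.4352, -0.6298)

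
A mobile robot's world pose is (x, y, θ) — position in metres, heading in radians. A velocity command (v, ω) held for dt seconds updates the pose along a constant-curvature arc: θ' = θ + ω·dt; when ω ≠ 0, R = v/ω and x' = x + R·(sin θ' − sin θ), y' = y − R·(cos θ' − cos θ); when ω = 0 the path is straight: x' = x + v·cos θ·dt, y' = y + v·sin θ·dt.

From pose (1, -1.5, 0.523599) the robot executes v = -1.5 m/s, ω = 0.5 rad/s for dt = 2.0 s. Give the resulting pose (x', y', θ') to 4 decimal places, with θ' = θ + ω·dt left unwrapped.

(-0.4967, -3.9565, 1.5236)

θ' = 0.5236 + 0.5·2.0 = 1.5236
R = v/ω = -1.5/0.5 = -3.0000
x' = 1 + -3.0000·(sin 1.5236 − sin 0.5236) = -0.4967
y' = -1.5 − -3.0000·(cos 1.5236 − cos 0.5236) = -3.9565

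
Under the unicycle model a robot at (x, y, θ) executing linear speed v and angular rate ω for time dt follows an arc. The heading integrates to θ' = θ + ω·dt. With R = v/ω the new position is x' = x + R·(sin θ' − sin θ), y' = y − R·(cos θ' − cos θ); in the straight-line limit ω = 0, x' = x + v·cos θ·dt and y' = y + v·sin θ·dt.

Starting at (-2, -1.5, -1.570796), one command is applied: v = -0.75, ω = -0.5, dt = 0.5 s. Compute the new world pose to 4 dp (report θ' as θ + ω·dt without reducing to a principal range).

θ' = -1.5708 + -0.5·0.5 = -1.8208
R = v/ω = -0.75/-0.5 = 1.5000
x' = -2 + 1.5000·(sin -1.8208 − sin -1.5708) = -1.9534
y' = -1.5 − 1.5000·(cos -1.8208 − cos -1.5708) = -1.1289

(-1.9534, -1.1289, -1.8208)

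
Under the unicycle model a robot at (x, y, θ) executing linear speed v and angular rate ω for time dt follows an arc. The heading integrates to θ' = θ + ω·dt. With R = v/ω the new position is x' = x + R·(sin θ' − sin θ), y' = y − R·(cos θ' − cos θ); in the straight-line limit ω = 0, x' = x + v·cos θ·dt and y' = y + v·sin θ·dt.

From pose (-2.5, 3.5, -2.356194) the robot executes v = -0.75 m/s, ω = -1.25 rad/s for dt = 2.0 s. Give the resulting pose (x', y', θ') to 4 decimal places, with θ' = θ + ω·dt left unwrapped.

θ' = -2.3562 + -1.25·2.0 = -4.8562
R = v/ω = -0.75/-1.25 = 0.6000
x' = -2.5 + 0.6000·(sin -4.8562 − sin -2.3562) = -1.4819
y' = 3.5 − 0.6000·(cos -4.8562 − cos -2.3562) = 2.9898

(-1.4819, 2.9898, -4.8562)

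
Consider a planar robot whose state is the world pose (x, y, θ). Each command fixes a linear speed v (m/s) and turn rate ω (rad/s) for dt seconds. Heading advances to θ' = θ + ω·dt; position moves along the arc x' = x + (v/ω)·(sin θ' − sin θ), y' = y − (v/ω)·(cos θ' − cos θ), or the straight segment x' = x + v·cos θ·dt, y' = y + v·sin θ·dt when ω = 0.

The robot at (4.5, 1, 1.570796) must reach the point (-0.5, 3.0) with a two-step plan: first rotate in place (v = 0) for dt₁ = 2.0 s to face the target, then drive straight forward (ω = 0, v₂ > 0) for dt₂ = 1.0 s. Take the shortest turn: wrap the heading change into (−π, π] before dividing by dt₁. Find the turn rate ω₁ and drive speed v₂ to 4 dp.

heading to target = atan2(3−1, -0.5−4.5) = 2.7611
Δθ = wrap(2.7611 − 1.5708) = 1.1903; ω₁ = Δθ/dt₁ = 0.5951
distance = √((-0.5−4.5)² + (3−1)²) = 5.3852; v₂ = distance/dt₂ = 5.3852

ω₁ = 0.5951, v₂ = 5.3852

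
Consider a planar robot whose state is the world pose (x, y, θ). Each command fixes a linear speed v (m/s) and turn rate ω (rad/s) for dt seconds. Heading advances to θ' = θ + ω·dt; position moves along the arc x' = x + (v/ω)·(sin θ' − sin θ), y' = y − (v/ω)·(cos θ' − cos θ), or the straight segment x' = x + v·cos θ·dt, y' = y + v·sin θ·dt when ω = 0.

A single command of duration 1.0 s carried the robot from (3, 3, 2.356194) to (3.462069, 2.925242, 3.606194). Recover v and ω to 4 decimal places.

Δθ = 3.606194 − 2.356194 = 1.250000
ω = Δθ/dt = 1.250000/1.0 = 1.2500
R = Δx/(sin θ' − sin θ) = -0.4000
v = R·ω = -0.4000·1.2500 = -0.5000

v = -0.5000, ω = 1.2500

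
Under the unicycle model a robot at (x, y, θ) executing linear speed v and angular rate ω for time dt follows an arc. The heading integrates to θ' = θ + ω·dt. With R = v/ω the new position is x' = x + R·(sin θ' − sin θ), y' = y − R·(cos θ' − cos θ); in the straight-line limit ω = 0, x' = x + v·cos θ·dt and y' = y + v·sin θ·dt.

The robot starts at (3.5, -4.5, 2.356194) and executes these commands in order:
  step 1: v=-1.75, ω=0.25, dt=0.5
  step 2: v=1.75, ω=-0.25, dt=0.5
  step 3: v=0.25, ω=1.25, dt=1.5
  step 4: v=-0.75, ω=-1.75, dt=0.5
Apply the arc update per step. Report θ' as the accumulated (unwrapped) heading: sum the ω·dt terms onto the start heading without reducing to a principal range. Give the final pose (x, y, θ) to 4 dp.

step 1: θ'=2.4812 (R=-7.0000) → pose (4.1557, -5.0785, 2.4812)
step 2: θ'=2.3562 (R=-7.0000) → pose (3.5000, -4.5000, 2.3562)
step 3: θ'=4.2312 (R=0.2000) → pose (3.1813, -4.5489, 4.2312)
step 4: θ'=3.3562 (R=0.4286) → pose (3.4699, -4.3285, 3.3562)

(3.4699, -4.3285, 3.3562)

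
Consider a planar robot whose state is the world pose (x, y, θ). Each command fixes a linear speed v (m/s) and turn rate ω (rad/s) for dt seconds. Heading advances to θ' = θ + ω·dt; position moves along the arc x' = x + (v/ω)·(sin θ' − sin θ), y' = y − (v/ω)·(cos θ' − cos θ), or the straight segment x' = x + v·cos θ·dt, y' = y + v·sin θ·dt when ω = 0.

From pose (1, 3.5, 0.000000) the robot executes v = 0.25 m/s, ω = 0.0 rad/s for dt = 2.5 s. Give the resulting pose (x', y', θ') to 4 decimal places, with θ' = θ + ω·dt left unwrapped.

θ' = 0.0000 + 0.0·2.5 = 0.0000
ω = 0 → straight: x' = 1 + 0.25·cos(0.0000)·2.5 = 1.6250
y' = 3.5 + 0.25·sin(0.0000)·2.5 = 3.5000

(1.6250, 3.5000, 0.0000)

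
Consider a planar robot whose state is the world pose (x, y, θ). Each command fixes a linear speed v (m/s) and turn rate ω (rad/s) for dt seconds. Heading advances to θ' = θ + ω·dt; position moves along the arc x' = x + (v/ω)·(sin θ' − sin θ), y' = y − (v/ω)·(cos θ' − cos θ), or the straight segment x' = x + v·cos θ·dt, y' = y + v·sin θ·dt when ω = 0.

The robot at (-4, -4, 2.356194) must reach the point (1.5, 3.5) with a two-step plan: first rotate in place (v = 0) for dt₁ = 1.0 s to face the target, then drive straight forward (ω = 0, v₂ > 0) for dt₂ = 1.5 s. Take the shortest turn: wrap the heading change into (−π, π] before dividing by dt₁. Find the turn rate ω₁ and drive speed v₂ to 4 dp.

ω₁ = -1.4181, v₂ = 6.2004

heading to target = atan2(3.5−-4, 1.5−-4) = 0.9380
Δθ = wrap(0.9380 − 2.3562) = -1.4181; ω₁ = Δθ/dt₁ = -1.4181
distance = √((1.5−-4)² + (3.5−-4)²) = 9.3005; v₂ = distance/dt₂ = 6.2004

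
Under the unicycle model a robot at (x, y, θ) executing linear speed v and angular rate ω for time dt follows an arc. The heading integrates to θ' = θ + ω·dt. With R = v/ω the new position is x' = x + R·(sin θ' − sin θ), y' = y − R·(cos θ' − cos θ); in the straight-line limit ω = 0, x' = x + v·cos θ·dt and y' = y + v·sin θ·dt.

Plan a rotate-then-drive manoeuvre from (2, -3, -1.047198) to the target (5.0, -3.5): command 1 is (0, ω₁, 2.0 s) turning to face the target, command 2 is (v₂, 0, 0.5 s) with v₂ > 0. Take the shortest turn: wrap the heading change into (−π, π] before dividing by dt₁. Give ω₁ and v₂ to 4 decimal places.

heading to target = atan2(-3.5−-3, 5−2) = -0.1651
Δθ = wrap(-0.1651 − -1.0472) = 0.8820; ω₁ = Δθ/dt₁ = 0.4410
distance = √((5−2)² + (-3.5−-3)²) = 3.0414; v₂ = distance/dt₂ = 6.0828

ω₁ = 0.4410, v₂ = 6.0828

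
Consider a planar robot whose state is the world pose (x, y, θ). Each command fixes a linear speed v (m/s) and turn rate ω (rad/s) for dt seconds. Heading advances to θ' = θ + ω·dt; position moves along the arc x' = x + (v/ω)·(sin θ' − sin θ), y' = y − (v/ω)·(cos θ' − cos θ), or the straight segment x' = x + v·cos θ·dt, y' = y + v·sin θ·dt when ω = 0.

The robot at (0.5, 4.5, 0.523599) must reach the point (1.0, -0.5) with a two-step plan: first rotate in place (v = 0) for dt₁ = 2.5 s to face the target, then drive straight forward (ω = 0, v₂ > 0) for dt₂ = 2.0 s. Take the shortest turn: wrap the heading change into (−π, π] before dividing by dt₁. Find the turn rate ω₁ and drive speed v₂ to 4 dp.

heading to target = atan2(-0.5−4.5, 1−0.5) = -1.4711
Δθ = wrap(-1.4711 − 0.5236) = -1.9947; ω₁ = Δθ/dt₁ = -0.7979
distance = √((1−0.5)² + (-0.5−4.5)²) = 5.0249; v₂ = distance/dt₂ = 2.5125

ω₁ = -0.7979, v₂ = 2.5125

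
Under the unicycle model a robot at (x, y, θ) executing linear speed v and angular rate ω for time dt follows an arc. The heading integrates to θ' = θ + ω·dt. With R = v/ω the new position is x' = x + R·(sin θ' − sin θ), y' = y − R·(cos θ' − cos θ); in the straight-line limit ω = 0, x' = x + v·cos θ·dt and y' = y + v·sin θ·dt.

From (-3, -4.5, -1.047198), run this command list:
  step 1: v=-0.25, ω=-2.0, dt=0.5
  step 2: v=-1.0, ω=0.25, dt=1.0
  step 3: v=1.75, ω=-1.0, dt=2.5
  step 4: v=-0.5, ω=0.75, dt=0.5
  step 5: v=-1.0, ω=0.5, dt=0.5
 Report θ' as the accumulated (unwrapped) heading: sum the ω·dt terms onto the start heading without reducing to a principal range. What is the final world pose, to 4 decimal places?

step 1: θ'=-2.0472 (R=0.1250) → pose (-3.0028, -4.3802, -2.0472)
step 2: θ'=-1.7972 (R=-4.0000) → pose (-2.6595, -3.4437, -1.7972)
step 3: θ'=-4.2972 (R=-1.7500) → pose (-5.9662, -3.7568, -4.2972)
step 4: θ'=-3.9222 (R=-0.6667) → pose (-5.8253, -3.9615, -3.9222)
step 5: θ'=-3.6722 (R=-2.0000) → pose (-5.4300, -4.2656, -3.6722)

(-5.4300, -4.2656, -3.6722)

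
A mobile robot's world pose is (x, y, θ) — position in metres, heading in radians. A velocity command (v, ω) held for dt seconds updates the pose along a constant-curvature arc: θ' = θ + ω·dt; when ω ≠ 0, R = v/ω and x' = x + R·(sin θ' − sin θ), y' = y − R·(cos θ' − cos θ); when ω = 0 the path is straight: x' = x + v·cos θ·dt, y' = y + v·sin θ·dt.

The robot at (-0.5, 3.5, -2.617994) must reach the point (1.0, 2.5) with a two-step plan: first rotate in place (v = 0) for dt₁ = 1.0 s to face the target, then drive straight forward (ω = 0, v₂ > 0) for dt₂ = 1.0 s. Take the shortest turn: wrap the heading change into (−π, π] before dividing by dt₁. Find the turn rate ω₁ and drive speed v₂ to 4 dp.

ω₁ = 2.0300, v₂ = 1.8028

heading to target = atan2(2.5−3.5, 1−-0.5) = -0.5880
Δθ = wrap(-0.5880 − -2.6180) = 2.0300; ω₁ = Δθ/dt₁ = 2.0300
distance = √((1−-0.5)² + (2.5−3.5)²) = 1.8028; v₂ = distance/dt₂ = 1.8028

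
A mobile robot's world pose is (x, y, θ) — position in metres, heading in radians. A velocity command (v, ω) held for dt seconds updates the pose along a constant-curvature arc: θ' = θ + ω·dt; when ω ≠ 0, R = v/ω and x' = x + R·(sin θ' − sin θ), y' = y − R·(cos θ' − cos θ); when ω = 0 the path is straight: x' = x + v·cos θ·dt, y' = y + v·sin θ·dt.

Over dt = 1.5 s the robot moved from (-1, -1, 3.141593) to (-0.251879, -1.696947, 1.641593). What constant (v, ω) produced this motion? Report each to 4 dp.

v = -0.7500, ω = -1.0000

Δθ = 1.641593 − 3.141593 = -1.500000
ω = Δθ/dt = -1.500000/1.5 = -1.0000
R = Δx/(sin θ' − sin θ) = 0.7500
v = R·ω = 0.7500·-1.0000 = -0.7500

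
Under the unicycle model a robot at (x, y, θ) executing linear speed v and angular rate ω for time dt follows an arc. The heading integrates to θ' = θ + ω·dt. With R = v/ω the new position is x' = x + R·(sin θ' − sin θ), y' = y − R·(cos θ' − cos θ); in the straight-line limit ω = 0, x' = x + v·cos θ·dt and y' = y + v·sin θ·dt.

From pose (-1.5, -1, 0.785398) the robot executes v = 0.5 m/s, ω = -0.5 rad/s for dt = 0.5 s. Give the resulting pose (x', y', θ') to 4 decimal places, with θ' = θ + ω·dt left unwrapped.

(-1.3031, -0.8470, 0.5354)

θ' = 0.7854 + -0.5·0.5 = 0.5354
R = v/ω = 0.5/-0.5 = -1.0000
x' = -1.5 + -1.0000·(sin 0.5354 − sin 0.7854) = -1.3031
y' = -1 − -1.0000·(cos 0.5354 − cos 0.7854) = -0.8470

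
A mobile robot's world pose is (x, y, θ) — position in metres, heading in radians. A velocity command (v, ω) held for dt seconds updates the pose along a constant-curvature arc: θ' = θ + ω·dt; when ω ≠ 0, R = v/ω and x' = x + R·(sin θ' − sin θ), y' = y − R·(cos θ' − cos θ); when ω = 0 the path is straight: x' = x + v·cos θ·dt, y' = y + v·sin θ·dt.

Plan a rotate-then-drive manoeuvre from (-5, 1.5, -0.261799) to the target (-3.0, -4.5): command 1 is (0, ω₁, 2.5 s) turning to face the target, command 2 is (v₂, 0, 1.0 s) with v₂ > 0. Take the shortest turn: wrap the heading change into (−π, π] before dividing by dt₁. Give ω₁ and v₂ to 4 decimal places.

heading to target = atan2(-4.5−1.5, -3−-5) = -1.2490
Δθ = wrap(-1.2490 − -0.2618) = -0.9872; ω₁ = Δθ/dt₁ = -0.3949
distance = √((-3−-5)² + (-4.5−1.5)²) = 6.3246; v₂ = distance/dt₂ = 6.3246

ω₁ = -0.3949, v₂ = 6.3246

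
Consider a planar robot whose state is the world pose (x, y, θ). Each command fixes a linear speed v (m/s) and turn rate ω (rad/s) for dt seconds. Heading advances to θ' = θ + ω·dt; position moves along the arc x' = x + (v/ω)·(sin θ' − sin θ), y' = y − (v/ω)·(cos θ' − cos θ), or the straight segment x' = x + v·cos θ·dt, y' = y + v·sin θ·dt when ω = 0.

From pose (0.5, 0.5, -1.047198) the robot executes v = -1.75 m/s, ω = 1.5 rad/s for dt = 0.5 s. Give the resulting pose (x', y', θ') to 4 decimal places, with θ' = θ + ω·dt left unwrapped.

(-0.1687, 1.0322, -0.2972)

θ' = -1.0472 + 1.5·0.5 = -0.2972
R = v/ω = -1.75/1.5 = -1.1667
x' = 0.5 + -1.1667·(sin -0.2972 − sin -1.0472) = -0.1687
y' = 0.5 − -1.1667·(cos -0.2972 − cos -1.0472) = 1.0322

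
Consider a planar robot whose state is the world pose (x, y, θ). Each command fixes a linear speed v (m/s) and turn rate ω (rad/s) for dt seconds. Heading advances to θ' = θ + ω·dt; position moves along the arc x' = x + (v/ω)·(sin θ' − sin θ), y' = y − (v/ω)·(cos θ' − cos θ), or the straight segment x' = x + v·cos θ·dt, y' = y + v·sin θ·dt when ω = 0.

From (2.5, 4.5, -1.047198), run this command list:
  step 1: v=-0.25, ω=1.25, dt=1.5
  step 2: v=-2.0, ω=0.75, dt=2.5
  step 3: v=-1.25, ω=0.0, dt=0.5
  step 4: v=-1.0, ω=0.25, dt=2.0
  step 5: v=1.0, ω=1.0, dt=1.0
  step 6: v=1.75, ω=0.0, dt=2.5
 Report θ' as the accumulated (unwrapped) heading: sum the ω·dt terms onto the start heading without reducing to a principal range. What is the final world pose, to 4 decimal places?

step 1: θ'=0.8278 (R=-0.2000) → pose (2.1795, 4.5353, 0.8278)
step 2: θ'=2.7028 (R=-2.6667) → pose (3.0104, 0.3173, 2.7028)
step 3: θ'=2.7028 (straight) → pose (3.5762, 0.0517, 2.7028)
step 4: θ'=3.2028 (R=-4.0000) → pose (5.5203, -0.3197, 3.2028)
step 5: θ'=4.2028 (R=1.0000) → pose (4.7085, -0.8300, 4.2028)
step 6: θ'=4.2028 (straight) → pose (2.5743, -4.6492, 4.2028)

(2.5743, -4.6492, 4.2028)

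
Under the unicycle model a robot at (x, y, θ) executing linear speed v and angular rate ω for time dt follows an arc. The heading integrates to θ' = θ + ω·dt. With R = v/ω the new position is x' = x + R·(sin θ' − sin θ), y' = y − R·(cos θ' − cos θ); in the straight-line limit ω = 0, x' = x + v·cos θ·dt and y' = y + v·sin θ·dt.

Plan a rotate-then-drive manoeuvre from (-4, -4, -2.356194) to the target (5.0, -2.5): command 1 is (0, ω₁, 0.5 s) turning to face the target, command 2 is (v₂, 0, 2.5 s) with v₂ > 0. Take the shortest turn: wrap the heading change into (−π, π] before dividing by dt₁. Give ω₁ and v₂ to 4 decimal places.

heading to target = atan2(-2.5−-4, 5−-4) = 0.1651
Δθ = wrap(0.1651 − -2.3562) = 2.5213; ω₁ = Δθ/dt₁ = 5.0427
distance = √((5−-4)² + (-2.5−-4)²) = 9.1241; v₂ = distance/dt₂ = 3.6497

ω₁ = 5.0427, v₂ = 3.6497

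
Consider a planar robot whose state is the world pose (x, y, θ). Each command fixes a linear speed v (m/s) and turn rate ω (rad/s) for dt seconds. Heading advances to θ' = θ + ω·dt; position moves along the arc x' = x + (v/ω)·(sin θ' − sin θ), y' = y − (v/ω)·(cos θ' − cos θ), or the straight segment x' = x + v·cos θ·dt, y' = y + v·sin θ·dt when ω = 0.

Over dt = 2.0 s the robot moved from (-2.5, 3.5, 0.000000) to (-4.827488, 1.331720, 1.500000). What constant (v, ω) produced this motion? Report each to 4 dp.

v = -1.7500, ω = 0.7500

Δθ = 1.500000 − 0.000000 = 1.500000
ω = Δθ/dt = 1.500000/2.0 = 0.7500
R = Δx/(sin θ' − sin θ) = -2.3333
v = R·ω = -2.3333·0.7500 = -1.7500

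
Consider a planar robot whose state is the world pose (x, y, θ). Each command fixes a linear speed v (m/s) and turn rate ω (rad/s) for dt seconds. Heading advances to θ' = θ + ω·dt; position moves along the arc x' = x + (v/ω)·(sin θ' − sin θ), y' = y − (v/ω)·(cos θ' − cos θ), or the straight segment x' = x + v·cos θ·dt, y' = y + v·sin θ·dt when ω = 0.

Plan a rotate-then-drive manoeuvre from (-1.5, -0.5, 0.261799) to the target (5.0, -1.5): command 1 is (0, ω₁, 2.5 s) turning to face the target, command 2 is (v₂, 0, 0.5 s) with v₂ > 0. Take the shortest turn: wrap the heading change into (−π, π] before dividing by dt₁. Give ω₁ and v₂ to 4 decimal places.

heading to target = atan2(-1.5−-0.5, 5−-1.5) = -0.1526
Δθ = wrap(-0.1526 − 0.2618) = -0.4144; ω₁ = Δθ/dt₁ = -0.1658
distance = √((5−-1.5)² + (-1.5−-0.5)²) = 6.5765; v₂ = distance/dt₂ = 13.1529

ω₁ = -0.1658, v₂ = 13.1529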